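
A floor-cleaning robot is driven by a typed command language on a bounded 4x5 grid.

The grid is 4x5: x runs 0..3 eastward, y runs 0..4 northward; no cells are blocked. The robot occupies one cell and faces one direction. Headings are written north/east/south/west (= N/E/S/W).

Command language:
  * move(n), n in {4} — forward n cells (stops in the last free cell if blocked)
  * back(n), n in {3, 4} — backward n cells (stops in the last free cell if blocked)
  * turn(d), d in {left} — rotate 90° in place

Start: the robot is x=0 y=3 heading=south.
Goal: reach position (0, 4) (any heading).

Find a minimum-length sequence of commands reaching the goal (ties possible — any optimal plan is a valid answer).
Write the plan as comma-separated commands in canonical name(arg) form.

start: x=0 y=3 heading=south
t=1 back(3) ⇒ x=0 y=4 heading=south
shorter routes all fall short; 1 is best.

back(3)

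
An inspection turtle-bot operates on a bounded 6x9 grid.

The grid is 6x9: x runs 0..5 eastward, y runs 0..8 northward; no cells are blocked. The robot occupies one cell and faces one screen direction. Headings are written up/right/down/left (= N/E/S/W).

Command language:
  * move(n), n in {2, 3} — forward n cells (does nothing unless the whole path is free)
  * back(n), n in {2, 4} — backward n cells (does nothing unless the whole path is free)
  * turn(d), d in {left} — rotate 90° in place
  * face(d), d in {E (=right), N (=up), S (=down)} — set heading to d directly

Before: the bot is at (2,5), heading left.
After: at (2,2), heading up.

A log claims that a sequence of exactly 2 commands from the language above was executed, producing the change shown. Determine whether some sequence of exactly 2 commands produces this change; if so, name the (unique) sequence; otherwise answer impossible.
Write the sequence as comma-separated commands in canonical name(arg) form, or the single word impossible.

no 2-step route produces this change.

impossible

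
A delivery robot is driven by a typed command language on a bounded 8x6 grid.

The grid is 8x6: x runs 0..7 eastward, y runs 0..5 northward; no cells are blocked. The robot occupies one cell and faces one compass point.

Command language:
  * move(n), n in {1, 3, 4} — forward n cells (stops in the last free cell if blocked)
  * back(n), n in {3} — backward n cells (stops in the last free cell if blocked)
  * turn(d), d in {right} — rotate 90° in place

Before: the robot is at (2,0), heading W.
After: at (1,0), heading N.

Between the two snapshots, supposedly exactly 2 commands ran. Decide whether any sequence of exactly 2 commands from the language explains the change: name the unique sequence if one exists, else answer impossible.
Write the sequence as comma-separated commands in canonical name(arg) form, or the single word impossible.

key: order matters: swapping move(1) and turn(right) lands elsewhere
start: at (2,0), heading W
1. move(1) → at (1,0), heading W
2. turn(right) → at (1,0), heading N
no rival 2-sequence matches.

move(1), turn(right)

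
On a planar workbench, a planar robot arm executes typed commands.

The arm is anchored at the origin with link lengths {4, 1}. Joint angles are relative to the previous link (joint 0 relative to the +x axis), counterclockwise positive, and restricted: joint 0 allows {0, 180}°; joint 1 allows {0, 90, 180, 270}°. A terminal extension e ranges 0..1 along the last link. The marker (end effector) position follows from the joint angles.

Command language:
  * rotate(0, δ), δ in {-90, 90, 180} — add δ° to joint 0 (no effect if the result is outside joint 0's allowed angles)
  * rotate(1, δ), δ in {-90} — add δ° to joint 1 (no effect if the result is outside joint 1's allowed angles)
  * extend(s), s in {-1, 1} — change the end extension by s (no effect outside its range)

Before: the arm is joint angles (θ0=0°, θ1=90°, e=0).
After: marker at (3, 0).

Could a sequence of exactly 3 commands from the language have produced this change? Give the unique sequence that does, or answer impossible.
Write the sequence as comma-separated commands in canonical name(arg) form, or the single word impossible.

rotate(1, -90), rotate(1, -90), rotate(1, -90)

start: joint angles (θ0=0°, θ1=90°, e=0)
step 1 (rotate(1, -90)): joint angles (θ0=0°, θ1=0°, e=0)
step 2 (rotate(1, -90)): joint angles (θ0=0°, θ1=270°, e=0)
step 3 (rotate(1, -90)): joint angles (θ0=0°, θ1=180°, e=0)
no other 3-command option fits: unique.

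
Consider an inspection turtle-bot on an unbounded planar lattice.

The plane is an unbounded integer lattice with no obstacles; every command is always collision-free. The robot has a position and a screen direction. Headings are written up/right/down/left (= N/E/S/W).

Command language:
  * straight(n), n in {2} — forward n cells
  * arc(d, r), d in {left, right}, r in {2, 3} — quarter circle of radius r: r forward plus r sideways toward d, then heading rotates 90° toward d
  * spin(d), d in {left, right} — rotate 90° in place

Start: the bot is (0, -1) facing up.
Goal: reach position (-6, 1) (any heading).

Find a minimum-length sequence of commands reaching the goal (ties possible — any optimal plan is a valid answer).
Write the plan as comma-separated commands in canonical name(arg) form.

straight(2), arc(left, 3), arc(left, 3)

begin: (0, -1) facing up
t=1 straight(2) ⇒ (0, 1) facing up
t=2 arc(left, 3) ⇒ (-3, 4) facing left
t=3 arc(left, 3) ⇒ (-6, 1) facing down
minimal: 3 command(s), checked below 3.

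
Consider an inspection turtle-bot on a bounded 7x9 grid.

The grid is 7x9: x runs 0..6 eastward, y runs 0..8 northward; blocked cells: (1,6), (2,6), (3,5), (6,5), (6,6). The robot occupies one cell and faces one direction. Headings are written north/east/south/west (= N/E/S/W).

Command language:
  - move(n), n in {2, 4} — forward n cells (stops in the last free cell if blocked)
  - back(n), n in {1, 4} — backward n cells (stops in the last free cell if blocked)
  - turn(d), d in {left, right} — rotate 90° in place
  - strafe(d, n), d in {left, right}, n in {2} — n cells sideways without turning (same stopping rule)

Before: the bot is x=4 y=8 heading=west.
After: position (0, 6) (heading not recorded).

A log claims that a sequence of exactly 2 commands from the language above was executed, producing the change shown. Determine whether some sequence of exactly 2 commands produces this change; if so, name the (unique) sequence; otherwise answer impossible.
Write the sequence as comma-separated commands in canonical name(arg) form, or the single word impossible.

move(4), strafe(left, 2)

key: running strafe(left, 2) before move(4) would end elsewhere — order is forced
from: x=4 y=8 heading=west
[1] after move(4): x=0 y=8 heading=west
[2] after strafe(left, 2): x=0 y=6 heading=west
no other 2-command option fits: unique.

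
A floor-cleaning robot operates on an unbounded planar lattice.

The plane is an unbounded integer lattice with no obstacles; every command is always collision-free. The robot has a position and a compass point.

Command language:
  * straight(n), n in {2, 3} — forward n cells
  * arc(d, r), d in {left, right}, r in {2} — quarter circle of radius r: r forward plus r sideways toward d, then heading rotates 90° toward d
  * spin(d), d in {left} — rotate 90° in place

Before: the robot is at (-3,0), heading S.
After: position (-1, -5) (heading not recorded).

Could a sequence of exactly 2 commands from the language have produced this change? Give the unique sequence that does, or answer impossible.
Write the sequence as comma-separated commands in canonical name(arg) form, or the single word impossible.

straight(3), arc(left, 2)

key: order matters: swapping straight(3) and arc(left, 2) lands elsewhere
start: at (-3,0), heading S
step 1 (straight(3)): at (-3,-3), heading S
step 2 (arc(left, 2)): at (-1,-5), heading E
uniquely the one of 25 2-step routes that fits.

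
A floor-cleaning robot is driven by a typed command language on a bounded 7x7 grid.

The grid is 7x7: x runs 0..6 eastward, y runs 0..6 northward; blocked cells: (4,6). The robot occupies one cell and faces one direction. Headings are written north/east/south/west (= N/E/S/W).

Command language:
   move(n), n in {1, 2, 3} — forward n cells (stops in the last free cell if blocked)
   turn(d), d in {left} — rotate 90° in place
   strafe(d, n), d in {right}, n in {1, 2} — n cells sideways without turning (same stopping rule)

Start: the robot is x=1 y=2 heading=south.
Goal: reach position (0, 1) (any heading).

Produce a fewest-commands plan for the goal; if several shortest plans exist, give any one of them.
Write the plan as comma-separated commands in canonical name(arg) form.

initial: x=1 y=2 heading=south
[1] after strafe(right, 1): x=0 y=2 heading=south
[2] after move(1): x=0 y=1 heading=south
shorter routes all fall short; 2 is best.

strafe(right, 1), move(1)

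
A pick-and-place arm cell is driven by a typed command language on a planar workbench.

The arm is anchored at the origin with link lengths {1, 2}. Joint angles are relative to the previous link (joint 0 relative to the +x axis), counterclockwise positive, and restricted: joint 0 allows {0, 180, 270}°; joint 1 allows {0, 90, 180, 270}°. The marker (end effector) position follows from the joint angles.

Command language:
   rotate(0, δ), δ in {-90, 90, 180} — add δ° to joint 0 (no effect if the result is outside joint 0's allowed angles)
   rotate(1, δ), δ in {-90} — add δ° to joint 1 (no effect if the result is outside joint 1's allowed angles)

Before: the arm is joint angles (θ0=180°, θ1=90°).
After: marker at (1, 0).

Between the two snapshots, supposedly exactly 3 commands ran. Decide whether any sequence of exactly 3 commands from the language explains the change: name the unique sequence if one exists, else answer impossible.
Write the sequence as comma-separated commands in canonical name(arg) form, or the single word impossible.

begin: joint angles (θ0=180°, θ1=90°)
t=1 rotate(1, -90) ⇒ joint angles (θ0=180°, θ1=0°)
t=2 rotate(1, -90) ⇒ joint angles (θ0=180°, θ1=270°)
t=3 rotate(1, -90) ⇒ joint angles (θ0=180°, θ1=180°)
no other 3-command option fits: unique.

rotate(1, -90), rotate(1, -90), rotate(1, -90)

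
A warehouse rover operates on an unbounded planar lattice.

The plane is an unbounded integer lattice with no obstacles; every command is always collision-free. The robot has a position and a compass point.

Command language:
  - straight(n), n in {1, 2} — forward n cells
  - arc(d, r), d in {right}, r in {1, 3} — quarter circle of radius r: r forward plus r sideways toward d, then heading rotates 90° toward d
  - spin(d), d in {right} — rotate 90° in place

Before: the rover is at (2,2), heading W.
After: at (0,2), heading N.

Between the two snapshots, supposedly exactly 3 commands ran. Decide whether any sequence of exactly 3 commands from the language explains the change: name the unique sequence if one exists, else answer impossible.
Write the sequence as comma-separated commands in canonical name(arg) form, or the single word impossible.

key: running spin(right) before straight(1) would end elsewhere — order is forced
initial: at (2,2), heading W
[1] after straight(1): at (1,2), heading W
[2] after straight(1): at (0,2), heading W
[3] after spin(right): at (0,2), heading N
uniquely the one of 125 3-step routes that fits.

straight(1), straight(1), spin(right)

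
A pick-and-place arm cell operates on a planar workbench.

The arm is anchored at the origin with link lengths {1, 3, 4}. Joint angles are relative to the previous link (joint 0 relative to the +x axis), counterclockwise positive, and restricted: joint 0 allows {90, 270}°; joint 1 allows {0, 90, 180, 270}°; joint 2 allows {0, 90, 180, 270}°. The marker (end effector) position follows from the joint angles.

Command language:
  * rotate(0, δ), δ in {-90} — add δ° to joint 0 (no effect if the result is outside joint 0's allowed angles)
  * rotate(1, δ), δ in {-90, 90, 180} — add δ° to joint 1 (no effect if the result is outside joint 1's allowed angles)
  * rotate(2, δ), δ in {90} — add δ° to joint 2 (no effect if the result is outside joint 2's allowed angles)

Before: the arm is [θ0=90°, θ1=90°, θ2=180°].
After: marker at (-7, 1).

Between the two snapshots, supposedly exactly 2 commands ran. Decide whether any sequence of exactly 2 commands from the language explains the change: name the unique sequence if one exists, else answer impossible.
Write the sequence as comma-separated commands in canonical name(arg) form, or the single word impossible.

rotate(2, 90), rotate(2, 90)

initial: [θ0=90°, θ1=90°, θ2=180°]
[1] after rotate(2, 90): [θ0=90°, θ1=90°, θ2=270°]
[2] after rotate(2, 90): [θ0=90°, θ1=90°, θ2=0°]
all 25 alternatives checked — unique.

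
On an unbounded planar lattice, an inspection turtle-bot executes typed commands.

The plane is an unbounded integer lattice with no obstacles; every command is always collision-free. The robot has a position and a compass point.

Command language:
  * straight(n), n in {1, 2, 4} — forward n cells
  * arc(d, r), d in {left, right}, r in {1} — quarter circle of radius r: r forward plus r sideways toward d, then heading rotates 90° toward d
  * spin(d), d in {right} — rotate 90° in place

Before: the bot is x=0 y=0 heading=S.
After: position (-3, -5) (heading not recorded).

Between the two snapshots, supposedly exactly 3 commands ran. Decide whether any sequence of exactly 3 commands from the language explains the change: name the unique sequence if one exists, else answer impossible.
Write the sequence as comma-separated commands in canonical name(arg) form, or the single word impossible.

key: order matters: swapping straight(4) and straight(2) lands elsewhere
initial: x=0 y=0 heading=S
step 1 (straight(4)): x=0 y=-4 heading=S
step 2 (arc(right, 1)): x=-1 y=-5 heading=W
step 3 (straight(2)): x=-3 y=-5 heading=W
all 216 alternatives checked — unique.

straight(4), arc(right, 1), straight(2)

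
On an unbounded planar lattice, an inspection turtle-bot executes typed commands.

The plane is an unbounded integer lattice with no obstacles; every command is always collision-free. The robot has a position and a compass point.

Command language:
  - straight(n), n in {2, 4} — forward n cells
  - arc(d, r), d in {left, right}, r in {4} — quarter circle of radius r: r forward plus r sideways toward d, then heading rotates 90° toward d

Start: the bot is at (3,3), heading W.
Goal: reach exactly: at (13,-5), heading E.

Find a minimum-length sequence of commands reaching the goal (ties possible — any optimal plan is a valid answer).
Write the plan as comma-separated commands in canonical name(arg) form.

arc(left, 4), arc(left, 4), straight(4), straight(4), straight(2)

begin: at (3,3), heading W
1. arc(left, 4) → at (-1,-1), heading S
2. arc(left, 4) → at (3,-5), heading E
3. straight(4) → at (7,-5), heading E
4. straight(4) → at (11,-5), heading E
5. straight(2) → at (13,-5), heading E
nothing shorter than 5 reaches the goal.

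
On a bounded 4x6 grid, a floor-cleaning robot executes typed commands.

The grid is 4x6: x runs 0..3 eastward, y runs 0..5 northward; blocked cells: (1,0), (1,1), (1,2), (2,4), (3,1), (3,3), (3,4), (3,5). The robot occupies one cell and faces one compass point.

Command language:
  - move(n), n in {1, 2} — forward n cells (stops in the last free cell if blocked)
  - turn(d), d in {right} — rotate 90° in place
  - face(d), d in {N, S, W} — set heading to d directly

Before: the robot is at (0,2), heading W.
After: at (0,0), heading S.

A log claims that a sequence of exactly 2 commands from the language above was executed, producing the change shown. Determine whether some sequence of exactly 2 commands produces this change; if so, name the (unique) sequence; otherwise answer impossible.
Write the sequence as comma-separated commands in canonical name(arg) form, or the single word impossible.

face(S), move(2)

key: cell and facing (now S) both changed — the 2 commands mix motion and turning
begin: at (0,2), heading W
[1] after face(S): at (0,2), heading S
[2] after move(2): at (0,0), heading S
no other 2-command option fits: unique.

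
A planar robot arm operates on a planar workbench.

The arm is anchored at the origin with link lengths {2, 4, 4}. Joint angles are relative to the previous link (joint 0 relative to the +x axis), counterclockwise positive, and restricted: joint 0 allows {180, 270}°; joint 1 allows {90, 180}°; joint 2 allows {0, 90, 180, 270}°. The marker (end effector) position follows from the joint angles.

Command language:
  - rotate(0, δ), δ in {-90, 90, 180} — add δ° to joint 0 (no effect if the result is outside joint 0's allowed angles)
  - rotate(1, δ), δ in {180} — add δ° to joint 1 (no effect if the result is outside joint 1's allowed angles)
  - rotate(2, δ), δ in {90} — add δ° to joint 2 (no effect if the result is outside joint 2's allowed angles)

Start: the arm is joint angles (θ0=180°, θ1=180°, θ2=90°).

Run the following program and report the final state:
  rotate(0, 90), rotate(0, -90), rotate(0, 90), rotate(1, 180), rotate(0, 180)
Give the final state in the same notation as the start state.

from: joint angles (θ0=180°, θ1=180°, θ2=90°)
1. rotate(0, 90) → joint angles (θ0=270°, θ1=180°, θ2=90°)
2. rotate(0, -90) → joint angles (θ0=180°, θ1=180°, θ2=90°)
3. rotate(0, 90) → joint angles (θ0=270°, θ1=180°, θ2=90°)
4. rotate(1, 180) → joint angles (θ0=270°, θ1=180°, θ2=90°)
5. rotate(0, 180) → joint angles (θ0=270°, θ1=180°, θ2=90°)

joint angles (θ0=270°, θ1=180°, θ2=90°)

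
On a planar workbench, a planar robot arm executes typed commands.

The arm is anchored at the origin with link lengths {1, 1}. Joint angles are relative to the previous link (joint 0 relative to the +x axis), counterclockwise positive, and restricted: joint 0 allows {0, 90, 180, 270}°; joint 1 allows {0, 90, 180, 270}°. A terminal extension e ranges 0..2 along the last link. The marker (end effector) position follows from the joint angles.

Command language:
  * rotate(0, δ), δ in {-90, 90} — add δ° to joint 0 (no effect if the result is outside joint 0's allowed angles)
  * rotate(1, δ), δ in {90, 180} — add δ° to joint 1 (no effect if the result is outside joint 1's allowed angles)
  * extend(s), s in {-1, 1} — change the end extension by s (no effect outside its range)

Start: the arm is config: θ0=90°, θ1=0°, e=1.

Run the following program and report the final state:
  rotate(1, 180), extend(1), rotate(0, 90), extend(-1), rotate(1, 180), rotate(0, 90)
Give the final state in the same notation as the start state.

start: config: θ0=90°, θ1=0°, e=1
t=1 rotate(1, 180) ⇒ config: θ0=90°, θ1=180°, e=1
t=2 extend(1) ⇒ config: θ0=90°, θ1=180°, e=2
t=3 rotate(0, 90) ⇒ config: θ0=180°, θ1=180°, e=2
t=4 extend(-1) ⇒ config: θ0=180°, θ1=180°, e=1
t=5 rotate(1, 180) ⇒ config: θ0=180°, θ1=0°, e=1
t=6 rotate(0, 90) ⇒ config: θ0=270°, θ1=0°, e=1

config: θ0=270°, θ1=0°, e=1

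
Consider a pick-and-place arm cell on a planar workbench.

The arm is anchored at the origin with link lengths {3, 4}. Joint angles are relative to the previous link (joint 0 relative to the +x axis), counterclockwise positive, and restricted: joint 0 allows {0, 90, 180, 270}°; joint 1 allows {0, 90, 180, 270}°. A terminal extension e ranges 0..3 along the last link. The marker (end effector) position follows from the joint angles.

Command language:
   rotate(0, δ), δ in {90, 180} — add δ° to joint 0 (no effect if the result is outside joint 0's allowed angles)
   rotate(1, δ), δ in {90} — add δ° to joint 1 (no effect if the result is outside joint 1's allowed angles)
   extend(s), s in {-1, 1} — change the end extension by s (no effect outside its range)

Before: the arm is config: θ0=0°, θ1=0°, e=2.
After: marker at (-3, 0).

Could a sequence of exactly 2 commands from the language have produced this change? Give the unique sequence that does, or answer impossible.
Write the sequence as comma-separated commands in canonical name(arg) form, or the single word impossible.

rotate(1, 90), rotate(1, 90)

begin: config: θ0=0°, θ1=0°, e=2
step 1 (rotate(1, 90)): config: θ0=0°, θ1=90°, e=2
step 2 (rotate(1, 90)): config: θ0=0°, θ1=180°, e=2
no other 2-command option fits: unique.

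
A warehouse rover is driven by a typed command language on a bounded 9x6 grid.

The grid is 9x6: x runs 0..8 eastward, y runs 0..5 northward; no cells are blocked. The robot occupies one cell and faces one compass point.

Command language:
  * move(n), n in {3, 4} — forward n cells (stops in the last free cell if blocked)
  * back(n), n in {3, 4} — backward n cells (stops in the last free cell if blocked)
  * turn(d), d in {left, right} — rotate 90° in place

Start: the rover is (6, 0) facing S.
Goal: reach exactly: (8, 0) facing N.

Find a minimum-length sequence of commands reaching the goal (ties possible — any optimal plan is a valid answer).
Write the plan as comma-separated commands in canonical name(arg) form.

turn(right), back(3), turn(right)

initial: (6, 0) facing S
1. turn(right) → (6, 0) facing W
2. back(3) → (8, 0) facing W
3. turn(right) → (8, 0) facing N
shorter routes all fall short; 3 is best.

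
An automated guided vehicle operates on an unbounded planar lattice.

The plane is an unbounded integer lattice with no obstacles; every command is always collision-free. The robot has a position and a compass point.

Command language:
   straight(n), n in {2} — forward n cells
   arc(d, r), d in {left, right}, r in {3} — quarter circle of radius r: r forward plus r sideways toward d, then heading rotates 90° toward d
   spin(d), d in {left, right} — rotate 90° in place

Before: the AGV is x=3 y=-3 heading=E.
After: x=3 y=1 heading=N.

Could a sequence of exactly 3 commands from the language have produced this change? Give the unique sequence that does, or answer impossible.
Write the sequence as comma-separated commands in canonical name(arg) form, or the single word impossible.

spin(left), straight(2), straight(2)

key: cell and facing (now N) both changed — the 3 commands mix motion and turning
from: x=3 y=-3 heading=E
step 1 (spin(left)): x=3 y=-3 heading=N
step 2 (straight(2)): x=3 y=-1 heading=N
step 3 (straight(2)): x=3 y=1 heading=N
no other 3-command option fits: unique.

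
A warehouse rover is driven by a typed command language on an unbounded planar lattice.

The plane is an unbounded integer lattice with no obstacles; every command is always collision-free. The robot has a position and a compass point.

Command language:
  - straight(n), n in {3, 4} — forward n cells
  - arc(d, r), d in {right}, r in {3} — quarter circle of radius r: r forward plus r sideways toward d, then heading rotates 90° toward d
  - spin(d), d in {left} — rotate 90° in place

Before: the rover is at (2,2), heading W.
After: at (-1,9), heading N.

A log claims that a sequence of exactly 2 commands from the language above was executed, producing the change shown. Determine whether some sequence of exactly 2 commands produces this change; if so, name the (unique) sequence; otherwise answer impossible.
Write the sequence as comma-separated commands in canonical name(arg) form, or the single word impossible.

arc(right, 3), straight(4)

key: order matters: swapping arc(right, 3) and straight(4) lands elsewhere
initial: at (2,2), heading W
t=1 arc(right, 3) ⇒ at (-1,5), heading N
t=2 straight(4) ⇒ at (-1,9), heading N
no other 2-command option fits: unique.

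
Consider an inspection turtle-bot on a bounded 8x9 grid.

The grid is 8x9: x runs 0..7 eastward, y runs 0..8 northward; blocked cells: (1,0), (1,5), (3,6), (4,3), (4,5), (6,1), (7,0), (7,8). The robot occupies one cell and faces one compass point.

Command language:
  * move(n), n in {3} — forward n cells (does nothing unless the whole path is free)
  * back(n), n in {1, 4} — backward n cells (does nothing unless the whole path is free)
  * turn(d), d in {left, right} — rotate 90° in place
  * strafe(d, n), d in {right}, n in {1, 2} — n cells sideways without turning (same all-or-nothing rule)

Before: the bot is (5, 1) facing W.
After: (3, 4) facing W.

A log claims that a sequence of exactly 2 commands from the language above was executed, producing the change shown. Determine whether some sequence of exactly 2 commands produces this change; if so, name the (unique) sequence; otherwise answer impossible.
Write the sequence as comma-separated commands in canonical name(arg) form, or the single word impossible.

checked all 2-command options: none fits.

impossible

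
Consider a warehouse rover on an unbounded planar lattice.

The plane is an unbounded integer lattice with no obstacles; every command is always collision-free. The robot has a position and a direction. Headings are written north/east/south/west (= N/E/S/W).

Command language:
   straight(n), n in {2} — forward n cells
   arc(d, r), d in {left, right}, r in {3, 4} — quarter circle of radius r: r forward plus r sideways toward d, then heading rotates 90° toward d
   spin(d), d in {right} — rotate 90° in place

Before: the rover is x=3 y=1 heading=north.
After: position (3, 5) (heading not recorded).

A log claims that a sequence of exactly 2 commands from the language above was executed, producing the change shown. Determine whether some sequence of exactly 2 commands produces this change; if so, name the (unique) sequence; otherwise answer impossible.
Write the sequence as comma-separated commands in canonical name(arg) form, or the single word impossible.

straight(2), straight(2)

start: x=3 y=1 heading=north
[1] after straight(2): x=3 y=3 heading=north
[2] after straight(2): x=3 y=5 heading=north
no rival 2-sequence matches.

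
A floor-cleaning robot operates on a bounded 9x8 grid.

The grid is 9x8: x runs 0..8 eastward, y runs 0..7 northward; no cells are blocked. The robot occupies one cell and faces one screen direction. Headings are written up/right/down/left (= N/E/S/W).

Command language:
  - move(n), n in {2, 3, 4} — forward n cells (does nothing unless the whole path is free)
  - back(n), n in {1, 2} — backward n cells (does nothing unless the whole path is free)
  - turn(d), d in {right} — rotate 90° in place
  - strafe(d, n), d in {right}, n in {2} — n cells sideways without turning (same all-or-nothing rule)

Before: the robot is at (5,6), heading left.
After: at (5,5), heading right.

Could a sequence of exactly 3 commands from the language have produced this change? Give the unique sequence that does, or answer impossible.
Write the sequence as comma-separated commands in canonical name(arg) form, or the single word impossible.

key: position moved to (5,5) AND the heading swung to E — translation plus rotation needed
from: at (5,6), heading left
[1] after turn(right): at (5,6), heading up
[2] after back(1): at (5,5), heading up
[3] after turn(right): at (5,5), heading right
no other 3-command option fits: unique.

turn(right), back(1), turn(right)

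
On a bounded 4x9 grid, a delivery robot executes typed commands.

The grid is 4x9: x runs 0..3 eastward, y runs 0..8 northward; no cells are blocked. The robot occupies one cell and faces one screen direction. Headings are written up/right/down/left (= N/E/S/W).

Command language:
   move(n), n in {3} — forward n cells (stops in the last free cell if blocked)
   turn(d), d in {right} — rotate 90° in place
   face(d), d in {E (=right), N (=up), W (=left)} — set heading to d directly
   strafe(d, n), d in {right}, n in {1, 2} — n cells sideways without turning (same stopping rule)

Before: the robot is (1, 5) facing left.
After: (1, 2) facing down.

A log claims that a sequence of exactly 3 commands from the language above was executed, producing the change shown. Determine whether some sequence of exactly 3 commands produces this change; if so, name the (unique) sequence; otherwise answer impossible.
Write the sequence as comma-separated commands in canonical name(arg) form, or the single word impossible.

key: order matters: swapping face(E) and move(3) lands elsewhere
initial: (1, 5) facing left
1. face(E) → (1, 5) facing right
2. turn(right) → (1, 5) facing down
3. move(3) → (1, 2) facing down
all 343 alternatives checked — unique.

face(E), turn(right), move(3)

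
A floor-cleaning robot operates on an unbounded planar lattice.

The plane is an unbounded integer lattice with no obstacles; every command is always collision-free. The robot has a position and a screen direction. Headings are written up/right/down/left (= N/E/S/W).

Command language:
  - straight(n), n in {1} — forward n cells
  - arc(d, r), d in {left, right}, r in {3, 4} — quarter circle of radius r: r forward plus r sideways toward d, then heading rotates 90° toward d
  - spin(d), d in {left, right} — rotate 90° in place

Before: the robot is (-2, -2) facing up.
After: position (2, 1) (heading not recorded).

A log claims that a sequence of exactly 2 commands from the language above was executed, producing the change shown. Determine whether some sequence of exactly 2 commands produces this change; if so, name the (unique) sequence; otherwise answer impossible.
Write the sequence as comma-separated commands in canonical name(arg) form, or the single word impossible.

key: order matters: swapping arc(right, 3) and straight(1) lands elsewhere
begin: (-2, -2) facing up
1. arc(right, 3) → (1, 1) facing right
2. straight(1) → (2, 1) facing right
no rival 2-sequence matches.

arc(right, 3), straight(1)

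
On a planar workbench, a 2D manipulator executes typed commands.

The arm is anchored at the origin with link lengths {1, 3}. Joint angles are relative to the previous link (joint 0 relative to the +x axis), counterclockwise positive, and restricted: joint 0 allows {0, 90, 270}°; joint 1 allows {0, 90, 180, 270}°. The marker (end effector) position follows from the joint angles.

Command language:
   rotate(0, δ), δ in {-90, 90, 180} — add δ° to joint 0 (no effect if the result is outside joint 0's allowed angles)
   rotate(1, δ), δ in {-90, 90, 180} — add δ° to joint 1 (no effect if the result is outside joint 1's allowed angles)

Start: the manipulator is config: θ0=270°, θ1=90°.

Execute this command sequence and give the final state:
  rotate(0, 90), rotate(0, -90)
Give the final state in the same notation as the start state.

start: config: θ0=270°, θ1=90°
t=1 rotate(0, 90) ⇒ config: θ0=0°, θ1=90°
t=2 rotate(0, -90) ⇒ config: θ0=270°, θ1=90°

config: θ0=270°, θ1=90°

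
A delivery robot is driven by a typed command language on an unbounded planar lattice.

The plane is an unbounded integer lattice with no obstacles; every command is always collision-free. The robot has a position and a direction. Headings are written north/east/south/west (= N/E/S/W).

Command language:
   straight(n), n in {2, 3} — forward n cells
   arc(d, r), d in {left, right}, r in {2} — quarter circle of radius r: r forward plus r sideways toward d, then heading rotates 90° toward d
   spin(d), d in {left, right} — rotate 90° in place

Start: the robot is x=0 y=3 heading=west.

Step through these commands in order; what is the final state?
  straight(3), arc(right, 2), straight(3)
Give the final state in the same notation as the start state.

initial: x=0 y=3 heading=west
[1] after straight(3): x=-3 y=3 heading=west
[2] after arc(right, 2): x=-5 y=5 heading=north
[3] after straight(3): x=-5 y=8 heading=north

x=-5 y=8 heading=north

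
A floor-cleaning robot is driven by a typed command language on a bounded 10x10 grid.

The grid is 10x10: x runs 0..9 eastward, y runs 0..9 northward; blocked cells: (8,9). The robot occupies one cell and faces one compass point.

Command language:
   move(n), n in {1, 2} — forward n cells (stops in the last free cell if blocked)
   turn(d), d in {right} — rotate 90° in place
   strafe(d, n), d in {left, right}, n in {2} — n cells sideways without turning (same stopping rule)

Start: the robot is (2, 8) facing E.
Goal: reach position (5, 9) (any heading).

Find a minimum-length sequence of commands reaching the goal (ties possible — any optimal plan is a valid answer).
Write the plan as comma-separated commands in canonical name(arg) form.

initial: (2, 8) facing E
step 1 (strafe(left, 2)): (2, 9) facing E
step 2 (move(1)): (3, 9) facing E
step 3 (move(2)): (5, 9) facing E
minimal: 3 command(s), checked below 3.

strafe(left, 2), move(1), move(2)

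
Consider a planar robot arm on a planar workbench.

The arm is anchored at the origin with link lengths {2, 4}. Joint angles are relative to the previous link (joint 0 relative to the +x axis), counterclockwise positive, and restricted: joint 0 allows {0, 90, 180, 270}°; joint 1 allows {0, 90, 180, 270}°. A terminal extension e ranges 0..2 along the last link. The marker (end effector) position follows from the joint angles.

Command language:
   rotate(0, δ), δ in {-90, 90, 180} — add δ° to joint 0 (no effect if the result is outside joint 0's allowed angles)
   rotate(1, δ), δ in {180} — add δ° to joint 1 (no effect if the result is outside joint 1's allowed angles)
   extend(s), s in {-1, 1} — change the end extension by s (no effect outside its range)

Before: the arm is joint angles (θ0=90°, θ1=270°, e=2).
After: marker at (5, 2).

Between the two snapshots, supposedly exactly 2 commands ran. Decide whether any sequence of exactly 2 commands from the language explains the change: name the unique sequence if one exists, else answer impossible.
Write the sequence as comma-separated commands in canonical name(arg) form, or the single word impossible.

extend(1), extend(-1)

key: running extend(-1) before extend(1) would end elsewhere — order is forced
begin: joint angles (θ0=90°, θ1=270°, e=2)
step 1 (extend(1)): joint angles (θ0=90°, θ1=270°, e=2)
step 2 (extend(-1)): joint angles (θ0=90°, θ1=270°, e=1)
no rival 2-sequence matches.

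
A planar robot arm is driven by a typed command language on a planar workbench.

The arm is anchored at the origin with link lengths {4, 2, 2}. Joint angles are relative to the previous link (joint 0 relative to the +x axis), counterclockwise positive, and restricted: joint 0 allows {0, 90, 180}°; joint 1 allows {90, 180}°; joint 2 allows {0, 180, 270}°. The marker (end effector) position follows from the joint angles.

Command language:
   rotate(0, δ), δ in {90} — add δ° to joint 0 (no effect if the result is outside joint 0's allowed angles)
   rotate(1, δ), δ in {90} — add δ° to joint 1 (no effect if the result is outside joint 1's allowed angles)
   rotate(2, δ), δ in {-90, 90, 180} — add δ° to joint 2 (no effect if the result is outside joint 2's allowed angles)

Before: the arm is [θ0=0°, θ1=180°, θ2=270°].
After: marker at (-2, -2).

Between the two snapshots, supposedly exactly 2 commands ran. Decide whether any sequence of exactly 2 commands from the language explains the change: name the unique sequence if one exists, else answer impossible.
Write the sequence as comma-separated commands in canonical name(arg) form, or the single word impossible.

begin: [θ0=0°, θ1=180°, θ2=270°]
1. rotate(0, 90) → [θ0=90°, θ1=180°, θ2=270°]
2. rotate(0, 90) → [θ0=180°, θ1=180°, θ2=270°]
no rival 2-sequence matches.

rotate(0, 90), rotate(0, 90)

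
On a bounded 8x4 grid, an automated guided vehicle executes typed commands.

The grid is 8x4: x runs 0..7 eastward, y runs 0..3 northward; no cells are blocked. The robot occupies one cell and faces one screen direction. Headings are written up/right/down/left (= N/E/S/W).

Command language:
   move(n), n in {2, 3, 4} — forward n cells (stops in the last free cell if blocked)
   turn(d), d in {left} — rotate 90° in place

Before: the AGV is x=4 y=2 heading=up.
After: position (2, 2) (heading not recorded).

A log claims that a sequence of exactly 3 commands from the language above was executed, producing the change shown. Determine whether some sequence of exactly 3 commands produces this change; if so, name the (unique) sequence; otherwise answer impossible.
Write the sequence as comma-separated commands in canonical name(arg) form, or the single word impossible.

turn(left), move(2), turn(left)

start: x=4 y=2 heading=up
step 1 (turn(left)): x=4 y=2 heading=left
step 2 (move(2)): x=2 y=2 heading=left
step 3 (turn(left)): x=2 y=2 heading=down
no other 3-command option fits: unique.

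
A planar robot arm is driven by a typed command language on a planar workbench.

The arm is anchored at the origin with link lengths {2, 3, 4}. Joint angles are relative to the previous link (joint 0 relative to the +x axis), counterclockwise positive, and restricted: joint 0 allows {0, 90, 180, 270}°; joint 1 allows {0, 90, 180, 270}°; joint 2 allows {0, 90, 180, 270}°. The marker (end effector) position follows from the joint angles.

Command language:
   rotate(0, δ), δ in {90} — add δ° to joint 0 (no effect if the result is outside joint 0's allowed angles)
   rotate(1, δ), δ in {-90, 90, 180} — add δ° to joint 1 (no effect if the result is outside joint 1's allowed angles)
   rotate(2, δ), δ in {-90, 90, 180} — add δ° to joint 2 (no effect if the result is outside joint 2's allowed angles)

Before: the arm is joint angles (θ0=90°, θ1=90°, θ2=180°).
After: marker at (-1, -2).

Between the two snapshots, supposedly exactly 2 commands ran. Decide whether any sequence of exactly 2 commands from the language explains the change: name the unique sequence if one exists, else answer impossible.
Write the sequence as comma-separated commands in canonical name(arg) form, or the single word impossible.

rotate(0, 90), rotate(0, 90)

initial: joint angles (θ0=90°, θ1=90°, θ2=180°)
t=1 rotate(0, 90) ⇒ joint angles (θ0=180°, θ1=90°, θ2=180°)
t=2 rotate(0, 90) ⇒ joint angles (θ0=270°, θ1=90°, θ2=180°)
no other 2-command option fits: unique.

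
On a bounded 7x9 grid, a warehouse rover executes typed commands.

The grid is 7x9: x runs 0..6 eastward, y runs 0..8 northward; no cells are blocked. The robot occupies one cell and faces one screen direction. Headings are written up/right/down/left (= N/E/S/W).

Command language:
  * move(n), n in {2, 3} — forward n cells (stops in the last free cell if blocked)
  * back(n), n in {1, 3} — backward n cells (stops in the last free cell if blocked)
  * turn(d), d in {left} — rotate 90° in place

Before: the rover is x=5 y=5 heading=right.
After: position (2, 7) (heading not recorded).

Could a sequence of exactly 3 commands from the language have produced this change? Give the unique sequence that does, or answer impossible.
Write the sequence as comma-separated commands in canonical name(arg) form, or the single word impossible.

back(3), turn(left), move(2)

key: running move(2) before back(3) would end elsewhere — order is forced
t0: x=5 y=5 heading=right
step 1 (back(3)): x=2 y=5 heading=right
step 2 (turn(left)): x=2 y=5 heading=up
step 3 (move(2)): x=2 y=7 heading=up
uniquely the one of 125 3-step routes that fits.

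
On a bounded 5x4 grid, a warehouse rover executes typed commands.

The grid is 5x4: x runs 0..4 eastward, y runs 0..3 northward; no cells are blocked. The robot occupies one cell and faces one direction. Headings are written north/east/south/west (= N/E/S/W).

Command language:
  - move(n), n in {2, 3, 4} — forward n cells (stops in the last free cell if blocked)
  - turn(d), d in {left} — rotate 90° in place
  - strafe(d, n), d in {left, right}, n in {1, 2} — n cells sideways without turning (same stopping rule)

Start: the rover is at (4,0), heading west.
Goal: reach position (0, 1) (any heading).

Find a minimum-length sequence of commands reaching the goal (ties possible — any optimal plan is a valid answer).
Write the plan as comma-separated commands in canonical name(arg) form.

strafe(right, 1), move(4)

initial: at (4,0), heading west
1. strafe(right, 1) → at (4,1), heading west
2. move(4) → at (0,1), heading west
nothing shorter than 2 reaches the goal.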